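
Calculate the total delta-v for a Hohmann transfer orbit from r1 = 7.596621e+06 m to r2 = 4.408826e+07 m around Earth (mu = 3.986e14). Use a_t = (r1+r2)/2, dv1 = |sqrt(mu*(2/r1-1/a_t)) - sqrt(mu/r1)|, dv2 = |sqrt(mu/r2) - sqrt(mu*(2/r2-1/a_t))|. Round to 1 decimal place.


Step 1: Transfer semi-major axis a_t = (7.596621e+06 + 4.408826e+07) / 2 = 2.584244e+07 m
Step 2: v1 (circular at r1) = sqrt(mu/r1) = 7243.67 m/s
Step 3: v_t1 = sqrt(mu*(2/r1 - 1/a_t)) = 9461.35 m/s
Step 4: dv1 = |9461.35 - 7243.67| = 2217.68 m/s
Step 5: v2 (circular at r2) = 3006.82 m/s, v_t2 = 1630.24 m/s
Step 6: dv2 = |3006.82 - 1630.24| = 1376.58 m/s
Step 7: Total delta-v = 2217.68 + 1376.58 = 3594.3 m/s

3594.3


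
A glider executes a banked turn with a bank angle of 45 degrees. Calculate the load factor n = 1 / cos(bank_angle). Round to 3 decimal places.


Step 1: Convert 45 degrees to radians = 0.785398
Step 2: cos(45 deg) = 0.707107
Step 3: n = 1 / 0.707107 = 1.414

1.414


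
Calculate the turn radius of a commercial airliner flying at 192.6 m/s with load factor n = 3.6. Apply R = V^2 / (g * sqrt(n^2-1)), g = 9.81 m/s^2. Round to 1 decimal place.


Step 1: V^2 = 192.6^2 = 37094.76
Step 2: n^2 - 1 = 3.6^2 - 1 = 11.96
Step 3: sqrt(11.96) = 3.458323
Step 4: R = 37094.76 / (9.81 * 3.458323) = 1093.4 m

1093.4


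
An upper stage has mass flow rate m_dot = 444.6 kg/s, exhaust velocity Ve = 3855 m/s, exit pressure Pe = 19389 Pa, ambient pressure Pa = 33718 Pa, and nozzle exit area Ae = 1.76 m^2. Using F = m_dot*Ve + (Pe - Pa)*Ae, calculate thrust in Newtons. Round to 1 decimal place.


Step 1: Momentum thrust = m_dot * Ve = 444.6 * 3855 = 1713933.0 N
Step 2: Pressure thrust = (Pe - Pa) * Ae = (19389 - 33718) * 1.76 = -25219.04 N
Step 3: Total thrust F = 1713933.0 + -25219.04 = 1688714.0 N

1688714.0


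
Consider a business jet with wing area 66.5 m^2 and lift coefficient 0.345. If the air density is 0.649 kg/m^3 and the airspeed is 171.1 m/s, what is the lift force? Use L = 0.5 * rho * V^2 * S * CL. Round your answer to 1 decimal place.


Step 1: Calculate dynamic pressure q = 0.5 * 0.649 * 171.1^2 = 0.5 * 0.649 * 29275.21 = 9499.8056 Pa
Step 2: Multiply by wing area and lift coefficient: L = 9499.8056 * 66.5 * 0.345
Step 3: L = 631737.0754 * 0.345 = 217949.3 N

217949.3


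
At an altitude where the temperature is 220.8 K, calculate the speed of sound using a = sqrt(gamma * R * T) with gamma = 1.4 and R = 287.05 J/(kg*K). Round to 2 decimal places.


Step 1: gamma * R * T = 1.4 * 287.05 * 220.8 = 88732.896
Step 2: a = sqrt(88732.896) = 297.88 m/s

297.88


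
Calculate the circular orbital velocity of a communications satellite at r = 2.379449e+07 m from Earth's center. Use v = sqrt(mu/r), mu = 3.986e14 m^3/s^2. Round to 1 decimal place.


Step 1: mu / r = 3.986e14 / 2.379449e+07 = 16751777.4073
Step 2: v = sqrt(16751777.4073) = 4092.9 m/s

4092.9


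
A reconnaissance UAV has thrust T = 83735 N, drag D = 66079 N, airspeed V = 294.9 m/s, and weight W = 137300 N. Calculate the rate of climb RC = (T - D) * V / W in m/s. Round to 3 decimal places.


Step 1: Excess thrust = T - D = 83735 - 66079 = 17656 N
Step 2: Excess power = 17656 * 294.9 = 5206754.4 W
Step 3: RC = 5206754.4 / 137300 = 37.922 m/s

37.922


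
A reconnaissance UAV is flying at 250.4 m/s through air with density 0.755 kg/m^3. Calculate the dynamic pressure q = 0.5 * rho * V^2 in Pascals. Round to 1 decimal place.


Step 1: V^2 = 250.4^2 = 62700.16
Step 2: q = 0.5 * 0.755 * 62700.16
Step 3: q = 23669.3 Pa

23669.3


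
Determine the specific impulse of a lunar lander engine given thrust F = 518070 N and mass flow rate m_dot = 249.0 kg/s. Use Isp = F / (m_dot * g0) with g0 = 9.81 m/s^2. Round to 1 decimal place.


Step 1: m_dot * g0 = 249.0 * 9.81 = 2442.69
Step 2: Isp = 518070 / 2442.69 = 212.1 s

212.1


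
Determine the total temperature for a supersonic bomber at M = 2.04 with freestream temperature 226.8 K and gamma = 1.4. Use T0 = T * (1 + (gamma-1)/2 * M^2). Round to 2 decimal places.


Step 1: (gamma-1)/2 = 0.2
Step 2: M^2 = 4.1616
Step 3: 1 + 0.2 * 4.1616 = 1.83232
Step 4: T0 = 226.8 * 1.83232 = 415.57 K

415.57


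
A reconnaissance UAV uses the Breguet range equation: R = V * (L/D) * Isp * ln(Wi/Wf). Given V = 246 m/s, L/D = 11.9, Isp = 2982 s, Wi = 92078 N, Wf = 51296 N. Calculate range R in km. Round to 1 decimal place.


Step 1: Coefficient = V * (L/D) * Isp = 246 * 11.9 * 2982 = 8729506.8 m
Step 2: Wi/Wf = 92078 / 51296 = 1.795033
Step 3: ln(1.795033) = 0.585023
Step 4: R = 8729506.8 * 0.585023 = 5106964.6 m = 5107.0 km

5107.0


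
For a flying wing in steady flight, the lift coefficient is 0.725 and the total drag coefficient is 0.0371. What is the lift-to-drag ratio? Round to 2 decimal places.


Step 1: L/D = CL / CD = 0.725 / 0.0371
Step 2: L/D = 19.54

19.54


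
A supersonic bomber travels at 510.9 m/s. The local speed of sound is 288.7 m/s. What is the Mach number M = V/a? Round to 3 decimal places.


Step 1: M = V / a = 510.9 / 288.7
Step 2: M = 1.770

1.770


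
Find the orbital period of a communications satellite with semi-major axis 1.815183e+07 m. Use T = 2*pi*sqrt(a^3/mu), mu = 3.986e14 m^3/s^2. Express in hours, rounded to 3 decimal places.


Step 1: a^3 / mu = 5.980827e+21 / 3.986e14 = 1.500458e+07
Step 2: sqrt(1.500458e+07) = 3873.5751 s
Step 3: T = 2*pi * 3873.5751 = 24338.39 s
Step 4: T in hours = 24338.39 / 3600 = 6.761 hours

6.761


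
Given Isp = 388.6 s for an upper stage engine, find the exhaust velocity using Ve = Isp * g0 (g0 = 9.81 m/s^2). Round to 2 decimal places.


Step 1: Ve = Isp * g0 = 388.6 * 9.81
Step 2: Ve = 3812.17 m/s

3812.17


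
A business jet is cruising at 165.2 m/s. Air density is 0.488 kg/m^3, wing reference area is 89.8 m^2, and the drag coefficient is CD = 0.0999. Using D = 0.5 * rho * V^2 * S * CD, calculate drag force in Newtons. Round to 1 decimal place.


Step 1: Dynamic pressure q = 0.5 * 0.488 * 165.2^2 = 6659.0138 Pa
Step 2: Drag D = q * S * CD = 6659.0138 * 89.8 * 0.0999
Step 3: D = 59738.1 N

59738.1


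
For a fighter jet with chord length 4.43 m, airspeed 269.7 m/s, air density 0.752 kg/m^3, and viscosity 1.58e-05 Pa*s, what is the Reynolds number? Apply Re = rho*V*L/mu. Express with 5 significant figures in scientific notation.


Step 1: Numerator = rho * V * L = 0.752 * 269.7 * 4.43 = 898.467792
Step 2: Re = 898.467792 / 1.58e-05
Step 3: Re = 5.6865e+07

5.6865e+07


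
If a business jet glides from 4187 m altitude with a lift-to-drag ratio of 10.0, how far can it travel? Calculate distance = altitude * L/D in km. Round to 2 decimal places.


Step 1: Glide distance = altitude * L/D = 4187 * 10.0 = 41870.0 m
Step 2: Convert to km: 41870.0 / 1000 = 41.87 km

41.87


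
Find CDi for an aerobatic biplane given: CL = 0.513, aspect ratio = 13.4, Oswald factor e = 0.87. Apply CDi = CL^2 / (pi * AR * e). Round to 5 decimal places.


Step 1: CL^2 = 0.513^2 = 0.263169
Step 2: pi * AR * e = 3.14159 * 13.4 * 0.87 = 36.624687
Step 3: CDi = 0.263169 / 36.624687 = 0.00719

0.00719


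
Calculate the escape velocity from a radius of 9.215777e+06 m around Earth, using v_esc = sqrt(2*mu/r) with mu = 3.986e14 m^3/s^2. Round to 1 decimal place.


Step 1: 2*mu/r = 2 * 3.986e14 / 9.215777e+06 = 86503829.2485
Step 2: v_esc = sqrt(86503829.2485) = 9300.7 m/s

9300.7


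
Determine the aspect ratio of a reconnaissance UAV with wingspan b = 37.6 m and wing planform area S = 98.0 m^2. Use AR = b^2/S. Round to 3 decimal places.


Step 1: b^2 = 37.6^2 = 1413.76
Step 2: AR = 1413.76 / 98.0 = 14.426

14.426


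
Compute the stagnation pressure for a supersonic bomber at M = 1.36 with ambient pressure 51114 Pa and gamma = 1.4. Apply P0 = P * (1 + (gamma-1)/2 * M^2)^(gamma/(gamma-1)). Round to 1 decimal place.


Step 1: (gamma-1)/2 * M^2 = 0.2 * 1.8496 = 0.36992
Step 2: 1 + 0.36992 = 1.36992
Step 3: Exponent gamma/(gamma-1) = 3.5
Step 4: P0 = 51114 * 1.36992^3.5 = 153805.9 Pa

153805.9


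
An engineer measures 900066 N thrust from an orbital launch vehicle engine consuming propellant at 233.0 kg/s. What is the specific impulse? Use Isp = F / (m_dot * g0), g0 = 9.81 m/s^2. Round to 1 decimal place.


Step 1: m_dot * g0 = 233.0 * 9.81 = 2285.73
Step 2: Isp = 900066 / 2285.73 = 393.8 s

393.8


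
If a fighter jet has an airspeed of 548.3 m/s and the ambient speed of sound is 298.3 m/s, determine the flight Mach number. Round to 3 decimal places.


Step 1: M = V / a = 548.3 / 298.3
Step 2: M = 1.838

1.838


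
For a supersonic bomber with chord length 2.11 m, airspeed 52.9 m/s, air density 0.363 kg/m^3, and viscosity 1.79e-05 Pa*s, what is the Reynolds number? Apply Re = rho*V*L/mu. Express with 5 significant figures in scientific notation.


Step 1: Numerator = rho * V * L = 0.363 * 52.9 * 2.11 = 40.517697
Step 2: Re = 40.517697 / 1.79e-05
Step 3: Re = 2.2636e+06

2.2636e+06


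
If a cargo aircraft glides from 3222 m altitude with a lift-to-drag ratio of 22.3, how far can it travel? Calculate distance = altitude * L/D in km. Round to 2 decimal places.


Step 1: Glide distance = altitude * L/D = 3222 * 22.3 = 71850.6 m
Step 2: Convert to km: 71850.6 / 1000 = 71.85 km

71.85


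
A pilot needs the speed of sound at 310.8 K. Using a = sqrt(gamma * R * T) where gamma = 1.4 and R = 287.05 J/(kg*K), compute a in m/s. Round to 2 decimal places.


Step 1: gamma * R * T = 1.4 * 287.05 * 310.8 = 124901.196
Step 2: a = sqrt(124901.196) = 353.41 m/s

353.41


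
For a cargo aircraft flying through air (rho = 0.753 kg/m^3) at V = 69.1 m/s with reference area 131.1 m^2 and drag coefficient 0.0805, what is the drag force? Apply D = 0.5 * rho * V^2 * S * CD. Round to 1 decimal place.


Step 1: Dynamic pressure q = 0.5 * 0.753 * 69.1^2 = 1797.716 Pa
Step 2: Drag D = q * S * CD = 1797.716 * 131.1 * 0.0805
Step 3: D = 18972.3 N

18972.3


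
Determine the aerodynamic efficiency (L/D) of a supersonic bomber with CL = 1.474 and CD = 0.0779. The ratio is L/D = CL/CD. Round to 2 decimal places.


Step 1: L/D = CL / CD = 1.474 / 0.0779
Step 2: L/D = 18.92

18.92


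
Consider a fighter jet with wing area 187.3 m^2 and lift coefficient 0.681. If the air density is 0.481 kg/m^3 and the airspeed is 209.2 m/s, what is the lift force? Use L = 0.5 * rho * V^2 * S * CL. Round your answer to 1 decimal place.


Step 1: Calculate dynamic pressure q = 0.5 * 0.481 * 209.2^2 = 0.5 * 0.481 * 43764.64 = 10525.3959 Pa
Step 2: Multiply by wing area and lift coefficient: L = 10525.3959 * 187.3 * 0.681
Step 3: L = 1971406.6558 * 0.681 = 1342527.9 N

1342527.9


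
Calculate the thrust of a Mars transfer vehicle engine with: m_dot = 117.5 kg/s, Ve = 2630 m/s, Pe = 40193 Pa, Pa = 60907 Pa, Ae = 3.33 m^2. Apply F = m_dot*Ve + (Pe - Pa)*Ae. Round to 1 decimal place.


Step 1: Momentum thrust = m_dot * Ve = 117.5 * 2630 = 309025.0 N
Step 2: Pressure thrust = (Pe - Pa) * Ae = (40193 - 60907) * 3.33 = -68977.62 N
Step 3: Total thrust F = 309025.0 + -68977.62 = 240047.4 N

240047.4


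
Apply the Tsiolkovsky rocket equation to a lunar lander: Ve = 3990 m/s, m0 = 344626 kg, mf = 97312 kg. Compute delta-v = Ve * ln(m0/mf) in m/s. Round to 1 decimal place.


Step 1: Mass ratio m0/mf = 344626 / 97312 = 3.541454
Step 2: ln(3.541454) = 1.264537
Step 3: delta-v = 3990 * 1.264537 = 5045.5 m/s

5045.5


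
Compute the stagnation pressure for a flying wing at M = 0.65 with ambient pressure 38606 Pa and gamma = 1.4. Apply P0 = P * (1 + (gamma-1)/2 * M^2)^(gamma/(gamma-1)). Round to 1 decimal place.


Step 1: (gamma-1)/2 * M^2 = 0.2 * 0.4225 = 0.0845
Step 2: 1 + 0.0845 = 1.0845
Step 3: Exponent gamma/(gamma-1) = 3.5
Step 4: P0 = 38606 * 1.0845^3.5 = 51281.2 Pa

51281.2


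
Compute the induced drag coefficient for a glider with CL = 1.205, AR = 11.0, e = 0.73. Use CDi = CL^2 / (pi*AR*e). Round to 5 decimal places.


Step 1: CL^2 = 1.205^2 = 1.452025
Step 2: pi * AR * e = 3.14159 * 11.0 * 0.73 = 25.226989
Step 3: CDi = 1.452025 / 25.226989 = 0.05756

0.05756


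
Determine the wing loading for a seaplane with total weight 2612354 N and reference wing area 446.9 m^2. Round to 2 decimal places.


Step 1: Wing loading = W / S = 2612354 / 446.9
Step 2: Wing loading = 5845.50 N/m^2

5845.50


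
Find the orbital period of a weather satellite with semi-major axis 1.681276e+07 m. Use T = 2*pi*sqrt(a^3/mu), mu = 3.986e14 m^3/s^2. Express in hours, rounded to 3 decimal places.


Step 1: a^3 / mu = 4.752444e+21 / 3.986e14 = 1.192284e+07
Step 2: sqrt(1.192284e+07) = 3452.9467 s
Step 3: T = 2*pi * 3452.9467 = 21695.5 s
Step 4: T in hours = 21695.5 / 3600 = 6.027 hours

6.027


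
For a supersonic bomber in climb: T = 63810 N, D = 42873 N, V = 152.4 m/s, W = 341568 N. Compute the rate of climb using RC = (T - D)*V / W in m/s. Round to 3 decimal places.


Step 1: Excess thrust = T - D = 63810 - 42873 = 20937 N
Step 2: Excess power = 20937 * 152.4 = 3190798.8 W
Step 3: RC = 3190798.8 / 341568 = 9.342 m/s

9.342


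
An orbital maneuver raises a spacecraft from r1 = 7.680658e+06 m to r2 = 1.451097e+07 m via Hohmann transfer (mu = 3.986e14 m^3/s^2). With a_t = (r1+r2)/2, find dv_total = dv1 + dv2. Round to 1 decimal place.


Step 1: Transfer semi-major axis a_t = (7.680658e+06 + 1.451097e+07) / 2 = 1.109581e+07 m
Step 2: v1 (circular at r1) = sqrt(mu/r1) = 7203.93 m/s
Step 3: v_t1 = sqrt(mu*(2/r1 - 1/a_t)) = 8238.31 m/s
Step 4: dv1 = |8238.31 - 7203.93| = 1034.38 m/s
Step 5: v2 (circular at r2) = 5241.08 m/s, v_t2 = 4360.54 m/s
Step 6: dv2 = |5241.08 - 4360.54| = 880.54 m/s
Step 7: Total delta-v = 1034.38 + 880.54 = 1914.9 m/s

1914.9


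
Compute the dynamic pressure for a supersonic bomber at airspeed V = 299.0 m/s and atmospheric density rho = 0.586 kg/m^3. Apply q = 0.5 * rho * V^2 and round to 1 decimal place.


Step 1: V^2 = 299.0^2 = 89401.0
Step 2: q = 0.5 * 0.586 * 89401.0
Step 3: q = 26194.5 Pa

26194.5


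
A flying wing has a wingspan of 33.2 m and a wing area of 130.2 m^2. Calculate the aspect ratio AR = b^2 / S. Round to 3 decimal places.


Step 1: b^2 = 33.2^2 = 1102.24
Step 2: AR = 1102.24 / 130.2 = 8.466

8.466


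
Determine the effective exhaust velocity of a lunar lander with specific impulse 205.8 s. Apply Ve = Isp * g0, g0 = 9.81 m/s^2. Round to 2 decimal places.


Step 1: Ve = Isp * g0 = 205.8 * 9.81
Step 2: Ve = 2018.90 m/s

2018.90


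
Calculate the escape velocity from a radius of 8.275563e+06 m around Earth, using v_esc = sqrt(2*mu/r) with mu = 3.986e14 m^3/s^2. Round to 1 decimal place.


Step 1: 2*mu/r = 2 * 3.986e14 / 8.275563e+06 = 96331814.5243
Step 2: v_esc = sqrt(96331814.5243) = 9814.9 m/s

9814.9


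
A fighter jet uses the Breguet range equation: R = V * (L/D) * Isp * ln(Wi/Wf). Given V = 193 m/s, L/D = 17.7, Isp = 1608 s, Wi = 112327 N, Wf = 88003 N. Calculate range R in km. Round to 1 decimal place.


Step 1: Coefficient = V * (L/D) * Isp = 193 * 17.7 * 1608 = 5493088.8 m
Step 2: Wi/Wf = 112327 / 88003 = 1.2764
Step 3: ln(1.2764) = 0.244043
Step 4: R = 5493088.8 * 0.244043 = 1340551.8 m = 1340.6 km

1340.6


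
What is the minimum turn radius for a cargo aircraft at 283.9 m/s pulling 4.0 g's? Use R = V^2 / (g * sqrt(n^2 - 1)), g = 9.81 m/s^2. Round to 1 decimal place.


Step 1: V^2 = 283.9^2 = 80599.21
Step 2: n^2 - 1 = 4.0^2 - 1 = 15.0
Step 3: sqrt(15.0) = 3.872983
Step 4: R = 80599.21 / (9.81 * 3.872983) = 2121.4 m

2121.4


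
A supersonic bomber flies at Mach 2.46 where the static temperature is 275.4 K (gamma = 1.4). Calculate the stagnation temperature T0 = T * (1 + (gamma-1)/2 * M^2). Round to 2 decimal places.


Step 1: (gamma-1)/2 = 0.2
Step 2: M^2 = 6.0516
Step 3: 1 + 0.2 * 6.0516 = 2.21032
Step 4: T0 = 275.4 * 2.21032 = 608.72 K

608.72


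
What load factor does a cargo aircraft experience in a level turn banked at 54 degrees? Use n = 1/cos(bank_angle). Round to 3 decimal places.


Step 1: Convert 54 degrees to radians = 0.942478
Step 2: cos(54 deg) = 0.587785
Step 3: n = 1 / 0.587785 = 1.701

1.701


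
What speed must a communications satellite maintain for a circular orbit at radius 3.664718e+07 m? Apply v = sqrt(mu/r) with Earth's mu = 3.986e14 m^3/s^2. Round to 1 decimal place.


Step 1: mu / r = 3.986e14 / 3.664718e+07 = 10876689.557
Step 2: v = sqrt(10876689.557) = 3298.0 m/s

3298.0


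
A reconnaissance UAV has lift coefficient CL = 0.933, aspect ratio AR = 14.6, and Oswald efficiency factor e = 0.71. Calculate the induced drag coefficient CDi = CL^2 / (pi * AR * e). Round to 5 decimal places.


Step 1: CL^2 = 0.933^2 = 0.870489
Step 2: pi * AR * e = 3.14159 * 14.6 * 0.71 = 32.565749
Step 3: CDi = 0.870489 / 32.565749 = 0.02673

0.02673


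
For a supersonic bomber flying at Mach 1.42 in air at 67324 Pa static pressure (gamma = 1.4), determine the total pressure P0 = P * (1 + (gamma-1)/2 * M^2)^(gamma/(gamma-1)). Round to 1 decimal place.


Step 1: (gamma-1)/2 * M^2 = 0.2 * 2.0164 = 0.40328
Step 2: 1 + 0.40328 = 1.40328
Step 3: Exponent gamma/(gamma-1) = 3.5
Step 4: P0 = 67324 * 1.40328^3.5 = 220381.5 Pa

220381.5


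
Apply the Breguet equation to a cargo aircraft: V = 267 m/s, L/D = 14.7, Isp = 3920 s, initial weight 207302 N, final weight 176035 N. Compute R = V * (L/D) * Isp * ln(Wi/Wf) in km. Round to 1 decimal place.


Step 1: Coefficient = V * (L/D) * Isp = 267 * 14.7 * 3920 = 15385608.0 m
Step 2: Wi/Wf = 207302 / 176035 = 1.177618
Step 3: ln(1.177618) = 0.163494
Step 4: R = 15385608.0 * 0.163494 = 2515452.0 m = 2515.5 km

2515.5


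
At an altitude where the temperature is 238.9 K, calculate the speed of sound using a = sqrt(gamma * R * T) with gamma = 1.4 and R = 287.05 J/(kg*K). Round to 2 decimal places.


Step 1: gamma * R * T = 1.4 * 287.05 * 238.9 = 96006.743
Step 2: a = sqrt(96006.743) = 309.85 m/s

309.85


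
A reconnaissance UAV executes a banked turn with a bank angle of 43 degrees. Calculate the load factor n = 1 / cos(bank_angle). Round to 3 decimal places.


Step 1: Convert 43 degrees to radians = 0.750492
Step 2: cos(43 deg) = 0.731354
Step 3: n = 1 / 0.731354 = 1.367

1.367


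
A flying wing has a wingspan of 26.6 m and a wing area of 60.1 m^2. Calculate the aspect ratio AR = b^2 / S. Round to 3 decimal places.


Step 1: b^2 = 26.6^2 = 707.56
Step 2: AR = 707.56 / 60.1 = 11.773

11.773


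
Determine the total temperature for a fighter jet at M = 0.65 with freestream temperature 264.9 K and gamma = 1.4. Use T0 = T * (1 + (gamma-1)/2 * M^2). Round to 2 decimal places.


Step 1: (gamma-1)/2 = 0.2
Step 2: M^2 = 0.4225
Step 3: 1 + 0.2 * 0.4225 = 1.0845
Step 4: T0 = 264.9 * 1.0845 = 287.28 K

287.28


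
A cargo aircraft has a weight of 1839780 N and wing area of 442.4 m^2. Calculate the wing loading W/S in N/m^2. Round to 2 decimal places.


Step 1: Wing loading = W / S = 1839780 / 442.4
Step 2: Wing loading = 4158.63 N/m^2

4158.63


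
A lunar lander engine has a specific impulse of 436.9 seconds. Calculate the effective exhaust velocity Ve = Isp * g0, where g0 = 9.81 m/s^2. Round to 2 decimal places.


Step 1: Ve = Isp * g0 = 436.9 * 9.81
Step 2: Ve = 4285.99 m/s

4285.99


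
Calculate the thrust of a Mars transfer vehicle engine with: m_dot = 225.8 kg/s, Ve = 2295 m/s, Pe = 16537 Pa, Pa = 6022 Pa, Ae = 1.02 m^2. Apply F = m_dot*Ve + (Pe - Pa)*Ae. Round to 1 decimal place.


Step 1: Momentum thrust = m_dot * Ve = 225.8 * 2295 = 518211.0 N
Step 2: Pressure thrust = (Pe - Pa) * Ae = (16537 - 6022) * 1.02 = 10725.30 N
Step 3: Total thrust F = 518211.0 + 10725.30 = 528936.3 N

528936.3


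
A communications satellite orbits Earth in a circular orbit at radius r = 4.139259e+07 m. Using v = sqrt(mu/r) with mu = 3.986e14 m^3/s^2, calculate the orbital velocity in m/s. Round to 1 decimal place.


Step 1: mu / r = 3.986e14 / 4.139259e+07 = 9629742.9081
Step 2: v = sqrt(9629742.9081) = 3103.2 m/s

3103.2


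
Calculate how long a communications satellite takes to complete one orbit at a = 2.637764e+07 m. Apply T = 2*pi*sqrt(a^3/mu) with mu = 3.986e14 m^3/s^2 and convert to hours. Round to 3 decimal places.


Step 1: a^3 / mu = 1.835303e+22 / 3.986e14 = 4.604373e+07
Step 2: sqrt(4.604373e+07) = 6785.5532 s
Step 3: T = 2*pi * 6785.5532 = 42634.89 s
Step 4: T in hours = 42634.89 / 3600 = 11.843 hours

11.843


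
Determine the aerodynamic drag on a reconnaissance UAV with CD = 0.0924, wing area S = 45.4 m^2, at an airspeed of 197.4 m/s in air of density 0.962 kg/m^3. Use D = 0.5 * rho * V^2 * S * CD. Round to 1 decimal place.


Step 1: Dynamic pressure q = 0.5 * 0.962 * 197.4^2 = 18743.0116 Pa
Step 2: Drag D = q * S * CD = 18743.0116 * 45.4 * 0.0924
Step 3: D = 78626.2 N

78626.2


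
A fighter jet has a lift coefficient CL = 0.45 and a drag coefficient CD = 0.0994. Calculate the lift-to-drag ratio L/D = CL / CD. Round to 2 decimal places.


Step 1: L/D = CL / CD = 0.45 / 0.0994
Step 2: L/D = 4.53

4.53


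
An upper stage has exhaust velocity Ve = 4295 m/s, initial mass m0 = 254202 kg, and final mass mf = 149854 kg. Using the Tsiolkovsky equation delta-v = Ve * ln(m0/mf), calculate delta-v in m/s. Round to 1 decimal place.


Step 1: Mass ratio m0/mf = 254202 / 149854 = 1.696331
Step 2: ln(1.696331) = 0.528468
Step 3: delta-v = 4295 * 0.528468 = 2269.8 m/s

2269.8


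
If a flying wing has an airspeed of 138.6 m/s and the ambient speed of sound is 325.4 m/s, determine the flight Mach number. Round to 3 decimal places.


Step 1: M = V / a = 138.6 / 325.4
Step 2: M = 0.426

0.426


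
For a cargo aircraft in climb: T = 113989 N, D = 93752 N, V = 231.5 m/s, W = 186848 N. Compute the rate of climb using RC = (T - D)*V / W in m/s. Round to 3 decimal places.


Step 1: Excess thrust = T - D = 113989 - 93752 = 20237 N
Step 2: Excess power = 20237 * 231.5 = 4684865.5 W
Step 3: RC = 4684865.5 / 186848 = 25.073 m/s

25.073


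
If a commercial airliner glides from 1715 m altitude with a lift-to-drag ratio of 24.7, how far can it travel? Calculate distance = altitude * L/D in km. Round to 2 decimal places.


Step 1: Glide distance = altitude * L/D = 1715 * 24.7 = 42360.5 m
Step 2: Convert to km: 42360.5 / 1000 = 42.36 km

42.36


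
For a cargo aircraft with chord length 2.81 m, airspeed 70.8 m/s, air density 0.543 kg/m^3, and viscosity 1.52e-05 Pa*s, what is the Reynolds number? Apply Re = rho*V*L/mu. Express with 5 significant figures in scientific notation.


Step 1: Numerator = rho * V * L = 0.543 * 70.8 * 2.81 = 108.028764
Step 2: Re = 108.028764 / 1.52e-05
Step 3: Re = 7.1072e+06

7.1072e+06


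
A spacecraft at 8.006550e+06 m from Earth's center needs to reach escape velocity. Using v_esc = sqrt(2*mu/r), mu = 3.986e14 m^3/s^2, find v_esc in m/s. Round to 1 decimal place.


Step 1: 2*mu/r = 2 * 3.986e14 / 8.006550e+06 = 99568478.3084
Step 2: v_esc = sqrt(99568478.3084) = 9978.4 m/s

9978.4


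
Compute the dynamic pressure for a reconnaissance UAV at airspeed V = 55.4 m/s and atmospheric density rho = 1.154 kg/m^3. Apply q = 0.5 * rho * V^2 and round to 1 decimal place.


Step 1: V^2 = 55.4^2 = 3069.16
Step 2: q = 0.5 * 1.154 * 3069.16
Step 3: q = 1770.9 Pa

1770.9


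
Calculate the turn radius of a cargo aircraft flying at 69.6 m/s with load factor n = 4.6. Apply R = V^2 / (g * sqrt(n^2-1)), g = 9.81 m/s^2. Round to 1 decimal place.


Step 1: V^2 = 69.6^2 = 4844.16
Step 2: n^2 - 1 = 4.6^2 - 1 = 20.16
Step 3: sqrt(20.16) = 4.489989
Step 4: R = 4844.16 / (9.81 * 4.489989) = 110.0 m

110.0


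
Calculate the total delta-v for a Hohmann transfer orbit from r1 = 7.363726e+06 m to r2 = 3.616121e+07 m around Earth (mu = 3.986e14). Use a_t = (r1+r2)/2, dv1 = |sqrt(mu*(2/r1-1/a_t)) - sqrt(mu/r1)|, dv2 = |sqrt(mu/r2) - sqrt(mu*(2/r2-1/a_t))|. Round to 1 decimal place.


Step 1: Transfer semi-major axis a_t = (7.363726e+06 + 3.616121e+07) / 2 = 2.176247e+07 m
Step 2: v1 (circular at r1) = sqrt(mu/r1) = 7357.32 m/s
Step 3: v_t1 = sqrt(mu*(2/r1 - 1/a_t)) = 9483.91 m/s
Step 4: dv1 = |9483.91 - 7357.32| = 2126.58 m/s
Step 5: v2 (circular at r2) = 3320.07 m/s, v_t2 = 1931.27 m/s
Step 6: dv2 = |3320.07 - 1931.27| = 1388.8 m/s
Step 7: Total delta-v = 2126.58 + 1388.8 = 3515.4 m/s

3515.4


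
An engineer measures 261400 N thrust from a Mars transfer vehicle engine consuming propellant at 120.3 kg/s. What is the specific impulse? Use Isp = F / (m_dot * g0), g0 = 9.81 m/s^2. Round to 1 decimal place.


Step 1: m_dot * g0 = 120.3 * 9.81 = 1180.14
Step 2: Isp = 261400 / 1180.14 = 221.5 s

221.5


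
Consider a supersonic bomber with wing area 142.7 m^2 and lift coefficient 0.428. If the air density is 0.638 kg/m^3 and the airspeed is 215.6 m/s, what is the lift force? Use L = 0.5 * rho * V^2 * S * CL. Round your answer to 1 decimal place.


Step 1: Calculate dynamic pressure q = 0.5 * 0.638 * 215.6^2 = 0.5 * 0.638 * 46483.36 = 14828.1918 Pa
Step 2: Multiply by wing area and lift coefficient: L = 14828.1918 * 142.7 * 0.428
Step 3: L = 2115982.9756 * 0.428 = 905640.7 N

905640.7


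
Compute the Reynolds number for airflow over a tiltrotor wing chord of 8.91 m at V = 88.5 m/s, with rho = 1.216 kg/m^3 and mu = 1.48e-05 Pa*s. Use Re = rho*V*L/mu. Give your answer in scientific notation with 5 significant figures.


Step 1: Numerator = rho * V * L = 1.216 * 88.5 * 8.91 = 958.85856
Step 2: Re = 958.85856 / 1.48e-05
Step 3: Re = 6.4788e+07

6.4788e+07


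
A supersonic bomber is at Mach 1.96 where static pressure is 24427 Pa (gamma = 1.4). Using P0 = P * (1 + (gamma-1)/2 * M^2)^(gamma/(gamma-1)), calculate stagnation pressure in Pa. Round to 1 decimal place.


Step 1: (gamma-1)/2 * M^2 = 0.2 * 3.8416 = 0.76832
Step 2: 1 + 0.76832 = 1.76832
Step 3: Exponent gamma/(gamma-1) = 3.5
Step 4: P0 = 24427 * 1.76832^3.5 = 179611.1 Pa

179611.1


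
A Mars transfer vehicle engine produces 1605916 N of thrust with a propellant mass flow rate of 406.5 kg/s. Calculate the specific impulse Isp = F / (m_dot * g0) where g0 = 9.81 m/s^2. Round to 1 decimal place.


Step 1: m_dot * g0 = 406.5 * 9.81 = 3987.77
Step 2: Isp = 1605916 / 3987.77 = 402.7 s

402.7


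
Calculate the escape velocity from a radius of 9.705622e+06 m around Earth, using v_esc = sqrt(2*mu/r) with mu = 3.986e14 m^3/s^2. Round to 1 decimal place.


Step 1: 2*mu/r = 2 * 3.986e14 / 9.705622e+06 = 82137960.8643
Step 2: v_esc = sqrt(82137960.8643) = 9063.0 m/s

9063.0


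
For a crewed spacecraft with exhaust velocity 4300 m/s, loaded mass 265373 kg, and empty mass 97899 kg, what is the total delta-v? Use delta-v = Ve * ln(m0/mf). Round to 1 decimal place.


Step 1: Mass ratio m0/mf = 265373 / 97899 = 2.710681
Step 2: ln(2.710681) = 0.9972
Step 3: delta-v = 4300 * 0.9972 = 4288.0 m/s

4288.0


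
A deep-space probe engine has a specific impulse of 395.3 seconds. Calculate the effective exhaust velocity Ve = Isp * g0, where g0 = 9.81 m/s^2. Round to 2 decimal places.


Step 1: Ve = Isp * g0 = 395.3 * 9.81
Step 2: Ve = 3877.89 m/s

3877.89


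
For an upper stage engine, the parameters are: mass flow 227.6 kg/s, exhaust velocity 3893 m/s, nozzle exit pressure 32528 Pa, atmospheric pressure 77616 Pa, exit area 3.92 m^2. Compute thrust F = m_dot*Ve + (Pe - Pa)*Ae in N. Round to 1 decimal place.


Step 1: Momentum thrust = m_dot * Ve = 227.6 * 3893 = 886046.8 N
Step 2: Pressure thrust = (Pe - Pa) * Ae = (32528 - 77616) * 3.92 = -176744.96 N
Step 3: Total thrust F = 886046.8 + -176744.96 = 709301.8 N

709301.8


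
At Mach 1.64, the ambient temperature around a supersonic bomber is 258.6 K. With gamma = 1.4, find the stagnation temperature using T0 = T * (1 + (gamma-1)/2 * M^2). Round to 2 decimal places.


Step 1: (gamma-1)/2 = 0.2
Step 2: M^2 = 2.6896
Step 3: 1 + 0.2 * 2.6896 = 1.53792
Step 4: T0 = 258.6 * 1.53792 = 397.71 K

397.71


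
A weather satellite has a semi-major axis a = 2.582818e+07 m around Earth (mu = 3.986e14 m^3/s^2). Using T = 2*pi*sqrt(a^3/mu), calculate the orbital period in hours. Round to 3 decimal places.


Step 1: a^3 / mu = 1.722985e+22 / 3.986e14 = 4.322591e+07
Step 2: sqrt(4.322591e+07) = 6574.6412 s
Step 3: T = 2*pi * 6574.6412 = 41309.69 s
Step 4: T in hours = 41309.69 / 3600 = 11.475 hours

11.475


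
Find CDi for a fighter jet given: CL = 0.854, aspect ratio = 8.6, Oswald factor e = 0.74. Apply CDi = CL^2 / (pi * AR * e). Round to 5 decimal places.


Step 1: CL^2 = 0.854^2 = 0.729316
Step 2: pi * AR * e = 3.14159 * 8.6 * 0.74 = 19.993096
Step 3: CDi = 0.729316 / 19.993096 = 0.03648

0.03648


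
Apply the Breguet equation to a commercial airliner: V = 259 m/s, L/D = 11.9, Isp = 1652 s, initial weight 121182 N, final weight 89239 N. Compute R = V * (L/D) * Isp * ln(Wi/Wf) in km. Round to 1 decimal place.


Step 1: Coefficient = V * (L/D) * Isp = 259 * 11.9 * 1652 = 5091629.2 m
Step 2: Wi/Wf = 121182 / 89239 = 1.357949
Step 3: ln(1.357949) = 0.305975
Step 4: R = 5091629.2 * 0.305975 = 1557913.2 m = 1557.9 km

1557.9


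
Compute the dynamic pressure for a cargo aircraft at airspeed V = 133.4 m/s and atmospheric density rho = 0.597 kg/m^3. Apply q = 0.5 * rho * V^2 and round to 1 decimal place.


Step 1: V^2 = 133.4^2 = 17795.56
Step 2: q = 0.5 * 0.597 * 17795.56
Step 3: q = 5312.0 Pa

5312.0


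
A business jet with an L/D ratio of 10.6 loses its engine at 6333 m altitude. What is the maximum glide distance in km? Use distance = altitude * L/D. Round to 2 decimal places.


Step 1: Glide distance = altitude * L/D = 6333 * 10.6 = 67129.8 m
Step 2: Convert to km: 67129.8 / 1000 = 67.13 km

67.13


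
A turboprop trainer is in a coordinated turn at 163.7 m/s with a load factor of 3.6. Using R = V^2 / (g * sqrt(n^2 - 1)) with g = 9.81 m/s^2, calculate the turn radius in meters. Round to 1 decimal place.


Step 1: V^2 = 163.7^2 = 26797.69
Step 2: n^2 - 1 = 3.6^2 - 1 = 11.96
Step 3: sqrt(11.96) = 3.458323
Step 4: R = 26797.69 / (9.81 * 3.458323) = 789.9 m

789.9


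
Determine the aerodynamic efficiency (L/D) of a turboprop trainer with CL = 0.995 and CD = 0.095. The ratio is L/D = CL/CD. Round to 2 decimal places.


Step 1: L/D = CL / CD = 0.995 / 0.095
Step 2: L/D = 10.47

10.47


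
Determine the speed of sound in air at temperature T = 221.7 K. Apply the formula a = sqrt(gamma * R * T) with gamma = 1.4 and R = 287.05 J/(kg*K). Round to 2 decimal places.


Step 1: gamma * R * T = 1.4 * 287.05 * 221.7 = 89094.579
Step 2: a = sqrt(89094.579) = 298.49 m/s

298.49


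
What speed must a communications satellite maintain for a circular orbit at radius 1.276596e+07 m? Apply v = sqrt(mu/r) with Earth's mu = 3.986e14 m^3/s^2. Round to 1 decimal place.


Step 1: mu / r = 3.986e14 / 1.276596e+07 = 31223660.4219
Step 2: v = sqrt(31223660.4219) = 5587.8 m/s

5587.8


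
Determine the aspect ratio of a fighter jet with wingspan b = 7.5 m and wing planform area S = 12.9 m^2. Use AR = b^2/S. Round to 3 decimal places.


Step 1: b^2 = 7.5^2 = 56.25
Step 2: AR = 56.25 / 12.9 = 4.360

4.360


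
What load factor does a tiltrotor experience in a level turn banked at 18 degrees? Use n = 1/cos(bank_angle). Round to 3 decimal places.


Step 1: Convert 18 degrees to radians = 0.314159
Step 2: cos(18 deg) = 0.951057
Step 3: n = 1 / 0.951057 = 1.051

1.051


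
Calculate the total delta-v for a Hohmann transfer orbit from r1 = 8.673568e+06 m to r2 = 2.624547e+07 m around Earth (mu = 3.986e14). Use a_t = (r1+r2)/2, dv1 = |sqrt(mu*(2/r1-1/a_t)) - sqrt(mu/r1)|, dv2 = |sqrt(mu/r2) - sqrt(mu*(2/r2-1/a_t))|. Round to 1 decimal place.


Step 1: Transfer semi-major axis a_t = (8.673568e+06 + 2.624547e+07) / 2 = 1.745952e+07 m
Step 2: v1 (circular at r1) = sqrt(mu/r1) = 6779.06 m/s
Step 3: v_t1 = sqrt(mu*(2/r1 - 1/a_t)) = 8311.53 m/s
Step 4: dv1 = |8311.53 - 6779.06| = 1532.46 m/s
Step 5: v2 (circular at r2) = 3897.1 m/s, v_t2 = 2746.78 m/s
Step 6: dv2 = |3897.1 - 2746.78| = 1150.32 m/s
Step 7: Total delta-v = 1532.46 + 1150.32 = 2682.8 m/s

2682.8


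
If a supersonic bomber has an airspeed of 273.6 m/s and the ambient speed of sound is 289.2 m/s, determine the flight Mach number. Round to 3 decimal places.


Step 1: M = V / a = 273.6 / 289.2
Step 2: M = 0.946

0.946


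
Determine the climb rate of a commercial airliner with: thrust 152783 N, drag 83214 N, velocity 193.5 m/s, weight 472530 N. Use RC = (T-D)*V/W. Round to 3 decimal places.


Step 1: Excess thrust = T - D = 152783 - 83214 = 69569 N
Step 2: Excess power = 69569 * 193.5 = 13461601.5 W
Step 3: RC = 13461601.5 / 472530 = 28.488 m/s

28.488


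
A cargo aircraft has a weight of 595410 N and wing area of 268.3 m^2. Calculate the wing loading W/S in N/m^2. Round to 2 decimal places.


Step 1: Wing loading = W / S = 595410 / 268.3
Step 2: Wing loading = 2219.19 N/m^2

2219.19


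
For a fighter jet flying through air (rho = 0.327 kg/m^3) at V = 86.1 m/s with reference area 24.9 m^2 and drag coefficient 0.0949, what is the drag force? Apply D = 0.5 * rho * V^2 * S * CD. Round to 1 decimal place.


Step 1: Dynamic pressure q = 0.5 * 0.327 * 86.1^2 = 1212.0598 Pa
Step 2: Drag D = q * S * CD = 1212.0598 * 24.9 * 0.0949
Step 3: D = 2864.1 N

2864.1


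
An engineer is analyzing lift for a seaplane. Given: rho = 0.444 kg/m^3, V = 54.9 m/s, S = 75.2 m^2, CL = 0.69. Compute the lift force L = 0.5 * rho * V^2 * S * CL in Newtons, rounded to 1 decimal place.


Step 1: Calculate dynamic pressure q = 0.5 * 0.444 * 54.9^2 = 0.5 * 0.444 * 3014.01 = 669.1102 Pa
Step 2: Multiply by wing area and lift coefficient: L = 669.1102 * 75.2 * 0.69
Step 3: L = 50317.0885 * 0.69 = 34718.8 N

34718.8


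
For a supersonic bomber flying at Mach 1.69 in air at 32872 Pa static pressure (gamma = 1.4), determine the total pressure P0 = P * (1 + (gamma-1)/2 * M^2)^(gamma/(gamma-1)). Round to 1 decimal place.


Step 1: (gamma-1)/2 * M^2 = 0.2 * 2.8561 = 0.57122
Step 2: 1 + 0.57122 = 1.57122
Step 3: Exponent gamma/(gamma-1) = 3.5
Step 4: P0 = 32872 * 1.57122^3.5 = 159829.0 Pa

159829.0


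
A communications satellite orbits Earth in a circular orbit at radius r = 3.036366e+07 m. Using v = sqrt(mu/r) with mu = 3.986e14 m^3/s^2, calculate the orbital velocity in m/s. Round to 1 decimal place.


Step 1: mu / r = 3.986e14 / 3.036366e+07 = 13127534.6911
Step 2: v = sqrt(13127534.6911) = 3623.2 m/s

3623.2


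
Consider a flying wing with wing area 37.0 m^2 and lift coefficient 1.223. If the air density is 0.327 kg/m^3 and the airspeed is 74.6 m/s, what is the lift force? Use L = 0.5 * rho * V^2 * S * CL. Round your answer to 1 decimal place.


Step 1: Calculate dynamic pressure q = 0.5 * 0.327 * 74.6^2 = 0.5 * 0.327 * 5565.16 = 909.9037 Pa
Step 2: Multiply by wing area and lift coefficient: L = 909.9037 * 37.0 * 1.223
Step 3: L = 33666.4354 * 1.223 = 41174.1 N

41174.1


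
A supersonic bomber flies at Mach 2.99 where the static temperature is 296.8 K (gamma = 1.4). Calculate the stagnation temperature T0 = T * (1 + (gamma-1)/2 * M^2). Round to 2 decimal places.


Step 1: (gamma-1)/2 = 0.2
Step 2: M^2 = 8.9401
Step 3: 1 + 0.2 * 8.9401 = 2.78802
Step 4: T0 = 296.8 * 2.78802 = 827.48 K

827.48


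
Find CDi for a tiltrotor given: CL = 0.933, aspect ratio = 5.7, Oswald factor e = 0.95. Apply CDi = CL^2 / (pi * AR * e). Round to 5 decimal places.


Step 1: CL^2 = 0.933^2 = 0.870489
Step 2: pi * AR * e = 3.14159 * 5.7 * 0.95 = 17.011724
Step 3: CDi = 0.870489 / 17.011724 = 0.05117

0.05117


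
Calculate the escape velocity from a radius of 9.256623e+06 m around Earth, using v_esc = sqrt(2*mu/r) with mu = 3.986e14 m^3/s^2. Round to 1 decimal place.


Step 1: 2*mu/r = 2 * 3.986e14 / 9.256623e+06 = 86122120.3456
Step 2: v_esc = sqrt(86122120.3456) = 9280.2 m/s

9280.2


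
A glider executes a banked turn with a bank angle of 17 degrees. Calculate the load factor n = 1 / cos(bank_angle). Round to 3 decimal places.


Step 1: Convert 17 degrees to radians = 0.296706
Step 2: cos(17 deg) = 0.956305
Step 3: n = 1 / 0.956305 = 1.046

1.046


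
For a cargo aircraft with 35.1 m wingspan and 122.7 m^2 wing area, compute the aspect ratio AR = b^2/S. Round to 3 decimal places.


Step 1: b^2 = 35.1^2 = 1232.01
Step 2: AR = 1232.01 / 122.7 = 10.041

10.041


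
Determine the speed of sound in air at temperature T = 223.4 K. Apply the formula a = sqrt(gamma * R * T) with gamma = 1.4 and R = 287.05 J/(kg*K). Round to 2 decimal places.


Step 1: gamma * R * T = 1.4 * 287.05 * 223.4 = 89777.758
Step 2: a = sqrt(89777.758) = 299.63 m/s

299.63


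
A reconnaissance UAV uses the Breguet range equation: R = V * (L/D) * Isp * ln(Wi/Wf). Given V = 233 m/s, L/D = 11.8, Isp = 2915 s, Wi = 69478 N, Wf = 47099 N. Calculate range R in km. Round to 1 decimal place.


Step 1: Coefficient = V * (L/D) * Isp = 233 * 11.8 * 2915 = 8014501.0 m
Step 2: Wi/Wf = 69478 / 47099 = 1.475148
Step 3: ln(1.475148) = 0.388758
Step 4: R = 8014501.0 * 0.388758 = 3115704.5 m = 3115.7 km

3115.7


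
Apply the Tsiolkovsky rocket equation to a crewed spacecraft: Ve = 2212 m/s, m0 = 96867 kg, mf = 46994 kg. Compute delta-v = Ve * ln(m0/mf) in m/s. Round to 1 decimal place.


Step 1: Mass ratio m0/mf = 96867 / 46994 = 2.061263
Step 2: ln(2.061263) = 0.723319
Step 3: delta-v = 2212 * 0.723319 = 1600.0 m/s

1600.0


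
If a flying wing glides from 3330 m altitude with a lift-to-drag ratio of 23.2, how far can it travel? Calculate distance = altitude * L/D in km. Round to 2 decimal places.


Step 1: Glide distance = altitude * L/D = 3330 * 23.2 = 77256.0 m
Step 2: Convert to km: 77256.0 / 1000 = 77.26 km

77.26


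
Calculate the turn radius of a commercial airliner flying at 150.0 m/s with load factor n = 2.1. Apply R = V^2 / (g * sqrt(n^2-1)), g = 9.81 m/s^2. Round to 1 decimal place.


Step 1: V^2 = 150.0^2 = 22500.0
Step 2: n^2 - 1 = 2.1^2 - 1 = 3.41
Step 3: sqrt(3.41) = 1.846619
Step 4: R = 22500.0 / (9.81 * 1.846619) = 1242.0 m

1242.0


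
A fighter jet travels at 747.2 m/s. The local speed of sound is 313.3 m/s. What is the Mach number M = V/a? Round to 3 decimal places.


Step 1: M = V / a = 747.2 / 313.3
Step 2: M = 2.385

2.385


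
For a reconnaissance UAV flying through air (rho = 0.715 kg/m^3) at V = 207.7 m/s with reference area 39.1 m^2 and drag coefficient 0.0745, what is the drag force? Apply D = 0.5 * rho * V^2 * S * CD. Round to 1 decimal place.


Step 1: Dynamic pressure q = 0.5 * 0.715 * 207.7^2 = 15422.2962 Pa
Step 2: Drag D = q * S * CD = 15422.2962 * 39.1 * 0.0745
Step 3: D = 44924.4 N

44924.4


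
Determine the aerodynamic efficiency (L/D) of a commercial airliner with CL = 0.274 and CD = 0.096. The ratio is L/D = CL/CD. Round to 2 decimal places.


Step 1: L/D = CL / CD = 0.274 / 0.096
Step 2: L/D = 2.85

2.85


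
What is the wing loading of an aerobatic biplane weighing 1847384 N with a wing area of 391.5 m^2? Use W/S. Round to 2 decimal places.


Step 1: Wing loading = W / S = 1847384 / 391.5
Step 2: Wing loading = 4718.73 N/m^2

4718.73


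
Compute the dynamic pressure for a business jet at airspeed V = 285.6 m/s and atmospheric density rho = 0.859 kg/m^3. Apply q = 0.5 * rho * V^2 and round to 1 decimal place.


Step 1: V^2 = 285.6^2 = 81567.36
Step 2: q = 0.5 * 0.859 * 81567.36
Step 3: q = 35033.2 Pa

35033.2


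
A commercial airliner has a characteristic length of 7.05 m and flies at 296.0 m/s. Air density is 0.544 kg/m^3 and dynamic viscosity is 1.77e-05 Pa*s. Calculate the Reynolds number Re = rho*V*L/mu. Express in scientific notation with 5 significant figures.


Step 1: Numerator = rho * V * L = 0.544 * 296.0 * 7.05 = 1135.2192
Step 2: Re = 1135.2192 / 1.77e-05
Step 3: Re = 6.4137e+07

6.4137e+07


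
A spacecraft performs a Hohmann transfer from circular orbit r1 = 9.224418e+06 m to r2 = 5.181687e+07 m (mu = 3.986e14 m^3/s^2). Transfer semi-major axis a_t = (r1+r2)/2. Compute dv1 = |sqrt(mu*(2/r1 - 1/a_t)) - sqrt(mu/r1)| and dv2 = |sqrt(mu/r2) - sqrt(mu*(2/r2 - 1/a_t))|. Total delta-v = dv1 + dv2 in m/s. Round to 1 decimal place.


Step 1: Transfer semi-major axis a_t = (9.224418e+06 + 5.181687e+07) / 2 = 3.052064e+07 m
Step 2: v1 (circular at r1) = sqrt(mu/r1) = 6573.54 m/s
Step 3: v_t1 = sqrt(mu*(2/r1 - 1/a_t)) = 8565.21 m/s
Step 4: dv1 = |8565.21 - 6573.54| = 1991.67 m/s
Step 5: v2 (circular at r2) = 2773.53 m/s, v_t2 = 1524.77 m/s
Step 6: dv2 = |2773.53 - 1524.77| = 1248.76 m/s
Step 7: Total delta-v = 1991.67 + 1248.76 = 3240.4 m/s

3240.4
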